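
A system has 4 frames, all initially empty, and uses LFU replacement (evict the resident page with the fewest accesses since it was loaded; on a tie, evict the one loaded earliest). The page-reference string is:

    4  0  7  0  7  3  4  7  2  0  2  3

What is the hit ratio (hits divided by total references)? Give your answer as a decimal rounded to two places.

0.50

4: fault, frames [4]
0: fault, frames [4, 0]
7: fault, frames [4, 0, 7]
0: hit
7: hit
3: fault, frames [4, 0, 7, 3]
4: hit
7: hit
2: fault, evict 3, frames [4, 0, 7, 2]
0: hit
2: hit
3: fault, evict 4, frames [0, 7, 2, 3]
Hits: 6 of 12 references → 6/12 = 0.5000.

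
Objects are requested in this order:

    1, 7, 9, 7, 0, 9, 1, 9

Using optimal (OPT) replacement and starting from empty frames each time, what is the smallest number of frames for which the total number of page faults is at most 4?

f=1: 8 faults
f=2: 5 faults
f=3: 4 faults
f=4: 4 faults
Smallest f with faults ≤ 4 is 3.

3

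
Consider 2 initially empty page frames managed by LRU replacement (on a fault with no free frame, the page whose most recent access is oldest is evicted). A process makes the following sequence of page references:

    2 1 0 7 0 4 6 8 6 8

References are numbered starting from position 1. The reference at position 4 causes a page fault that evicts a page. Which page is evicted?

1

pos 1: 2: fault, frames [2]
pos 2: 1: fault, frames [2, 1]
pos 3: 0: fault, evict 2, frames [1, 0]
pos 4: 7: fault, evict 1, frames [0, 7]
At position 4, page 1 is evicted.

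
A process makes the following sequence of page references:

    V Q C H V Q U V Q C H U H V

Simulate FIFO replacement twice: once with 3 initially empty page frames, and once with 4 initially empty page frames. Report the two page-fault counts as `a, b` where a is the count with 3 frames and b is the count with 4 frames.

3 frames: F F F F F F F . . F F . . F → 10 faults.
4 frames: F F F F . . F F F F F F . F → 11 faults.
11 > 10: adding a frame increased faults — Belady's anomaly.

10, 11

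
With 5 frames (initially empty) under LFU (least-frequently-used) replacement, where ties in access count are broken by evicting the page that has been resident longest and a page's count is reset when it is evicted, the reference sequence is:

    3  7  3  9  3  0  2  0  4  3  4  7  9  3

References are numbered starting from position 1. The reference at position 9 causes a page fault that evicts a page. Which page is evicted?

7

pos 1: 3 → miss, frames (3)
pos 2: 7 → miss, frames (3 7)
pos 3: 3 → hit
pos 4: 9 → miss, frames (3 7 9)
pos 5: 3 → hit
pos 6: 0 → miss, frames (3 7 9 0)
pos 7: 2 → miss, frames (3 7 9 0 2)
pos 8: 0 → hit
pos 9: 4 → miss, evict 7, frames (3 9 0 2 4)
At position 9, page 7 is evicted.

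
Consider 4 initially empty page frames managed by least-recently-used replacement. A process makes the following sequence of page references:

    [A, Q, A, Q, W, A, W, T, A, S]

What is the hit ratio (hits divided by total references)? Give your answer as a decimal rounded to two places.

A -> miss, frames (A)
Q -> miss, frames (A Q)
A -> hit
Q -> hit
W -> miss, frames (A Q W)
A -> hit
W -> hit
T -> miss, frames (Q A W T)
A -> hit
S -> miss, evict Q, frames (W T A S)
Hits: 5 of 10 references → 5/10 = 0.5000.

0.50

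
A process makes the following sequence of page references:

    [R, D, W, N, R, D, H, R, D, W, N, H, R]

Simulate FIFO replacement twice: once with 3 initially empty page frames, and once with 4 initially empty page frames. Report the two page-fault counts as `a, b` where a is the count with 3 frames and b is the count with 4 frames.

10, 11

3 frames: F F F F F F F . . F F . F → 10 faults.
4 frames: F F F F . . F F F F F F F → 11 faults.
11 > 10: adding a frame increased faults — Belady's anomaly.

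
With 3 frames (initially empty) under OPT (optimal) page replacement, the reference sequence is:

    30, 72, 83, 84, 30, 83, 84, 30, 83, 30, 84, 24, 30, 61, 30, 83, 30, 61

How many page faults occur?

30: miss, frames [30]
72: miss, frames [30, 72]
83: miss, frames [30, 72, 83]
84: miss, evict 72, frames [30, 83, 84]
30: hit
83: hit
84: hit
30: hit
83: hit
30: hit
84: hit
24: miss, evict 84, frames [30, 83, 24]
30: hit
61: miss, evict 24, frames [30, 83, 61]
30: hit
83: hit
30: hit
61: hit
Page faults: 6.

6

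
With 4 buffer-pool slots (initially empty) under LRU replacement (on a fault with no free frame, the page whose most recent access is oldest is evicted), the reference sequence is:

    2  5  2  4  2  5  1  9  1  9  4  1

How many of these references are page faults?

6

2 -> fault, frames (2)
5 -> fault, frames (2 5)
2 -> hit
4 -> fault, frames (5 2 4)
2 -> hit
5 -> hit
1 -> fault, frames (4 2 5 1)
9 -> fault, evict 4, frames (2 5 1 9)
1 -> hit
9 -> hit
4 -> fault, evict 2, frames (5 1 9 4)
1 -> hit
Page faults: 6.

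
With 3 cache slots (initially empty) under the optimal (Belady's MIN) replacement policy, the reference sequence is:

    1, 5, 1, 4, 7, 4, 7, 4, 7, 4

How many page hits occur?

1 -> fault, frames {1}
5 -> fault, frames {1,5}
1 -> hit
4 -> fault, frames {1,5,4}
7 -> fault, evict 5, frames {1,4,7}
4 -> hit
7 -> hit
4 -> hit
7 -> hit
4 -> hit
Hits: 6.

6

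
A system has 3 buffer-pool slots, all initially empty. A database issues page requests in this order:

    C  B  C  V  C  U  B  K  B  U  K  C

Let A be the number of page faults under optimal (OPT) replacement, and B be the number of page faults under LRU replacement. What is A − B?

-1

Under OPT: F F . F . F . F . . . F → 6 faults.
Under LRU: F F . F . F F F . . . F → 7 faults.
A − B = 6 − 7 = -1.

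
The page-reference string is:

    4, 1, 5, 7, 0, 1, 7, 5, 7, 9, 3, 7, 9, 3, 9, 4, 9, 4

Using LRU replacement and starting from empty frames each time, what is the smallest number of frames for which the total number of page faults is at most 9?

4

f=1: 18 faults
f=2: 14 faults
f=3: 10 faults
f=4: 8 faults
f=5: 8 faults
f=6: 8 faults
f=7: 7 faults
Smallest f with faults ≤ 9 is 4.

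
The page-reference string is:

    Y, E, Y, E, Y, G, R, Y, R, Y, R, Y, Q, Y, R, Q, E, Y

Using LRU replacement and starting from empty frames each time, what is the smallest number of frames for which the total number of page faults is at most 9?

3

f=1: 18 faults
f=2: 10 faults
f=3: 7 faults
f=4: 6 faults
f=5: 5 faults
Smallest f with faults ≤ 9 is 3.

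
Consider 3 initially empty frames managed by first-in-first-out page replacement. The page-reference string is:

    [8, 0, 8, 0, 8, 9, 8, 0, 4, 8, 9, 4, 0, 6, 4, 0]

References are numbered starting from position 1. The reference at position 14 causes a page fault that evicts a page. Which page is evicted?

4

pos 1: 8 → fault, frames [8]
pos 2: 0 → fault, frames [8, 0]
pos 3: 8 → hit
pos 4: 0 → hit
pos 5: 8 → hit
pos 6: 9 → fault, frames [8, 0, 9]
pos 7: 8 → hit
pos 8: 0 → hit
pos 9: 4 → fault, evict 8, frames [0, 9, 4]
pos 10: 8 → fault, evict 0, frames [9, 4, 8]
pos 11: 9 → hit
pos 12: 4 → hit
pos 13: 0 → fault, evict 9, frames [4, 8, 0]
pos 14: 6 → fault, evict 4, frames [8, 0, 6]
At position 14, page 4 is evicted.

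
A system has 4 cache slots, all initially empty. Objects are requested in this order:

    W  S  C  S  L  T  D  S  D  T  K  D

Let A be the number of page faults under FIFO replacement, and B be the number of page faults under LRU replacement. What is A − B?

Under FIFO: F F F . F F F F . . F . → 8 faults.
Under LRU: F F F . F F F . . . F . → 7 faults.
A − B = 8 − 7 = 1.

1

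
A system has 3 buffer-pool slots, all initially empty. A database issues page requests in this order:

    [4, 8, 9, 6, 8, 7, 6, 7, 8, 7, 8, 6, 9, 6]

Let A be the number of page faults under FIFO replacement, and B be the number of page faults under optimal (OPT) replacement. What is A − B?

Under FIFO: F F F F . F . . F . . . F F → 8 faults.
Under OPT: F F F F . F . . . . . . F . → 6 faults.
A − B = 8 − 6 = 2.

2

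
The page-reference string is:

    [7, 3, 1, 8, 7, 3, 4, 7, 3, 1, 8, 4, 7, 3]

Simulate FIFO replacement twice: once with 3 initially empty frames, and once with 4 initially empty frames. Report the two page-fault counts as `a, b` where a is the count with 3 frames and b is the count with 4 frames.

3 frames: F F F F F F F . . F F . F F → 11 faults.
4 frames: F F F F . . F F F F F F F F → 12 faults.
12 > 11: adding a frame increased faults — Belady's anomaly.

11, 12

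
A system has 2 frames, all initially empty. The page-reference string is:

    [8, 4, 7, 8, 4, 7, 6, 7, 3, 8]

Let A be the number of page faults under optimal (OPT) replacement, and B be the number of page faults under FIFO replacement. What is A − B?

Under OPT: F F F . F . F . F F → 7 faults.
Under FIFO: F F F F F F F . F F → 9 faults.
A − B = 7 − 9 = -2.

-2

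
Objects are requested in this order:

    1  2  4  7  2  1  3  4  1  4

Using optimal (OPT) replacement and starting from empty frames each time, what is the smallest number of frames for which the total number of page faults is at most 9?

2

f=1: 10 faults
f=2: 7 faults
f=3: 6 faults
f=4: 5 faults
f=5: 5 faults
Smallest f with faults ≤ 9 is 2.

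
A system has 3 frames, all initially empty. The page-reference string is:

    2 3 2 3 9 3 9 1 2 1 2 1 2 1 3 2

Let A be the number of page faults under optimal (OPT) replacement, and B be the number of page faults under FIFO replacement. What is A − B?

Under OPT: F F . . F . . F . . . . . . . . → 4 faults.
Under FIFO: F F . . F . . F F . . . . . F . → 6 faults.
A − B = 4 − 6 = -2.

-2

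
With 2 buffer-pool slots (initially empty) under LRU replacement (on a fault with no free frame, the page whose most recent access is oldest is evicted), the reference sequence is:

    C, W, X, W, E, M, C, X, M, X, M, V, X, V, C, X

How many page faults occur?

12

C → miss, frames [C]
W → miss, frames [C, W]
X → miss, evict C, frames [W, X]
W → hit
E → miss, evict X, frames [W, E]
M → miss, evict W, frames [E, M]
C → miss, evict E, frames [M, C]
X → miss, evict M, frames [C, X]
M → miss, evict C, frames [X, M]
X → hit
M → hit
V → miss, evict X, frames [M, V]
X → miss, evict M, frames [V, X]
V → hit
C → miss, evict X, frames [V, C]
X → miss, evict V, frames [C, X]
Page faults: 12.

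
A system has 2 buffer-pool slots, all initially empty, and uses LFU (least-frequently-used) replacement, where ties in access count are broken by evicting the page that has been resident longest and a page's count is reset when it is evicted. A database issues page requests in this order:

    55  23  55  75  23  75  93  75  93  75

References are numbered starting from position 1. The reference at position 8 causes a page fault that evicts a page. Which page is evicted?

93

pos 1: 55 → fault, frames [55]
pos 2: 23 → fault, frames [55, 23]
pos 3: 55 → hit
pos 4: 75 → fault, evict 23, frames [55, 75]
pos 5: 23 → fault, evict 75, frames [55, 23]
pos 6: 75 → fault, evict 23, frames [55, 75]
pos 7: 93 → fault, evict 75, frames [55, 93]
pos 8: 75 → fault, evict 93, frames [55, 75]
At position 8, page 93 is evicted.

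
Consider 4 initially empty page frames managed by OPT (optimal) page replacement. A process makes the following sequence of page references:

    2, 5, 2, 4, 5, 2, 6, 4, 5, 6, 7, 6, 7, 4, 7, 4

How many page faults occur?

5

2 -> miss, frames {2}
5 -> miss, frames {2,5}
2 -> hit
4 -> miss, frames {2,5,4}
5 -> hit
2 -> hit
6 -> miss, frames {2,5,4,6}
4 -> hit
5 -> hit
6 -> hit
7 -> miss, evict 5, frames {2,4,6,7}
6 -> hit
7 -> hit
4 -> hit
7 -> hit
4 -> hit
Page faults: 5.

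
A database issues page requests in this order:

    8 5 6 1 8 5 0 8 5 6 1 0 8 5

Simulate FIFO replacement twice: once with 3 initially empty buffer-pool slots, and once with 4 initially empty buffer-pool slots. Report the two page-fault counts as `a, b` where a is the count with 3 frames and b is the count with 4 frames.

3 frames: F F F F F F F . . F F . F F → 11 faults.
4 frames: F F F F . . F F F F F F F F → 12 faults.
12 > 11: adding a frame increased faults — Belady's anomaly.

11, 12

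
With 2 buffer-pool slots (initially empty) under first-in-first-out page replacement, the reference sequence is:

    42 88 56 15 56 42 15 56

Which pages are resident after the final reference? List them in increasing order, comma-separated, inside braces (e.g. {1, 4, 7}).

42 -> fault, frames (42)
88 -> fault, frames (42 88)
56 -> fault, evict 42, frames (88 56)
15 -> fault, evict 88, frames (56 15)
56 -> hit
42 -> fault, evict 56, frames (15 42)
15 -> hit
56 -> fault, evict 15, frames (42 56)

{42, 56}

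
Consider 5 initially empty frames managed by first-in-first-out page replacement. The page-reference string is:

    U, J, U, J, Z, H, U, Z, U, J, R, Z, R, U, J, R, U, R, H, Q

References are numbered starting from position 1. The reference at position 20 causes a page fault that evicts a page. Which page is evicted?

U

pos 1: U: fault, frames [U]
pos 2: J: fault, frames [U, J]
pos 3: U: hit
pos 4: J: hit
pos 5: Z: fault, frames [U, J, Z]
pos 6: H: fault, frames [U, J, Z, H]
pos 7: U: hit
pos 8: Z: hit
pos 9: U: hit
pos 10: J: hit
pos 11: R: fault, frames [U, J, Z, H, R]
pos 12: Z: hit
pos 13: R: hit
pos 14: U: hit
pos 15: J: hit
pos 16: R: hit
pos 17: U: hit
pos 18: R: hit
pos 19: H: hit
pos 20: Q: fault, evict U, frames [J, Z, H, R, Q]
At position 20, page U is evicted.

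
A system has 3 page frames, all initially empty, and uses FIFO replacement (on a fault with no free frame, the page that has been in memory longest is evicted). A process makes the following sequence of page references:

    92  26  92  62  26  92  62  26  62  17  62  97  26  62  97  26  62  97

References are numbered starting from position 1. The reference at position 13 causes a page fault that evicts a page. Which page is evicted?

pos 1: 92 -> fault, frames (92)
pos 2: 26 -> fault, frames (92 26)
pos 3: 92 -> hit
pos 4: 62 -> fault, frames (92 26 62)
pos 5: 26 -> hit
pos 6: 92 -> hit
pos 7: 62 -> hit
pos 8: 26 -> hit
pos 9: 62 -> hit
pos 10: 17 -> fault, evict 92, frames (26 62 17)
pos 11: 62 -> hit
pos 12: 97 -> fault, evict 26, frames (62 17 97)
pos 13: 26 -> fault, evict 62, frames (17 97 26)
At position 13, page 62 is evicted.

62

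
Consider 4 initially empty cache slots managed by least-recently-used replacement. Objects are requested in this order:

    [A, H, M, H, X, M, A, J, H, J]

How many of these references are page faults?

6

A: miss, frames (A)
H: miss, frames (A H)
M: miss, frames (A H M)
H: hit
X: miss, frames (A M H X)
M: hit
A: hit
J: miss, evict H, frames (X M A J)
H: miss, evict X, frames (M A J H)
J: hit
Page faults: 6.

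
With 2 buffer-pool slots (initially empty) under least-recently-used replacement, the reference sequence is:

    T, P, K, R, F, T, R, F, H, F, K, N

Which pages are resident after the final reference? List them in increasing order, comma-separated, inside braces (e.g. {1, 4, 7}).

{K, N}

T: miss, frames (T)
P: miss, frames (T P)
K: miss, evict T, frames (P K)
R: miss, evict P, frames (K R)
F: miss, evict K, frames (R F)
T: miss, evict R, frames (F T)
R: miss, evict F, frames (T R)
F: miss, evict T, frames (R F)
H: miss, evict R, frames (F H)
F: hit
K: miss, evict H, frames (F K)
N: miss, evict F, frames (K N)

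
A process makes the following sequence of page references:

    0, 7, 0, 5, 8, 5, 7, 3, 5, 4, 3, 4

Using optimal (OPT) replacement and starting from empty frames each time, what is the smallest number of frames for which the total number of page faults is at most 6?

3

f=1: 12 faults
f=2: 7 faults
f=3: 6 faults
f=4: 6 faults
f=5: 6 faults
f=6: 6 faults
Smallest f with faults ≤ 6 is 3.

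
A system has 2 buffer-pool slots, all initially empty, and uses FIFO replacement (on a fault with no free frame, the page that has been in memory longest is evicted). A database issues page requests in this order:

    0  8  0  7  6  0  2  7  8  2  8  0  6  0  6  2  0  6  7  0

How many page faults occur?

16

0 -> miss, frames [0]
8 -> miss, frames [0, 8]
0 -> hit
7 -> miss, evict 0, frames [8, 7]
6 -> miss, evict 8, frames [7, 6]
0 -> miss, evict 7, frames [6, 0]
2 -> miss, evict 6, frames [0, 2]
7 -> miss, evict 0, frames [2, 7]
8 -> miss, evict 2, frames [7, 8]
2 -> miss, evict 7, frames [8, 2]
8 -> hit
0 -> miss, evict 8, frames [2, 0]
6 -> miss, evict 2, frames [0, 6]
0 -> hit
6 -> hit
2 -> miss, evict 0, frames [6, 2]
0 -> miss, evict 6, frames [2, 0]
6 -> miss, evict 2, frames [0, 6]
7 -> miss, evict 0, frames [6, 7]
0 -> miss, evict 6, frames [7, 0]
Page faults: 16.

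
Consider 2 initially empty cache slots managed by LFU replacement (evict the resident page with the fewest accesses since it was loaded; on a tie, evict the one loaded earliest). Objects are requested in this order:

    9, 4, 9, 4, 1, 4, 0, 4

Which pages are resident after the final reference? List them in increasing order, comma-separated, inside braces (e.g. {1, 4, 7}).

9 → fault, frames {9}
4 → fault, frames {9,4}
9 → hit
4 → hit
1 → fault, evict 9, frames {4,1}
4 → hit
0 → fault, evict 1, frames {4,0}
4 → hit

{0, 4}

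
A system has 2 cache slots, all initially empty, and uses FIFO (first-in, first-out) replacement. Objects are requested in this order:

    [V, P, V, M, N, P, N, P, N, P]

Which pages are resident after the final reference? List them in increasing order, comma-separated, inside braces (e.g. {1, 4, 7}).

V: miss, frames [V]
P: miss, frames [V, P]
V: hit
M: miss, evict V, frames [P, M]
N: miss, evict P, frames [M, N]
P: miss, evict M, frames [N, P]
N: hit
P: hit
N: hit
P: hit

{N, P}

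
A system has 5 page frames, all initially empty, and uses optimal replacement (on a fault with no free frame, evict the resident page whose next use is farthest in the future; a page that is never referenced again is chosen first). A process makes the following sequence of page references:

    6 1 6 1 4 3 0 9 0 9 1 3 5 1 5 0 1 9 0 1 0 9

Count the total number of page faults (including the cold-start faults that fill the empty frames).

7

6 -> fault, frames (6)
1 -> fault, frames (6 1)
6 -> hit
1 -> hit
4 -> fault, frames (6 1 4)
3 -> fault, frames (6 1 4 3)
0 -> fault, frames (6 1 4 3 0)
9 -> fault, evict 4, frames (6 1 3 0 9)
0 -> hit
9 -> hit
1 -> hit
3 -> hit
5 -> fault, evict 3, frames (6 1 0 9 5)
1 -> hit
5 -> hit
0 -> hit
1 -> hit
9 -> hit
0 -> hit
1 -> hit
0 -> hit
9 -> hit
Page faults: 7.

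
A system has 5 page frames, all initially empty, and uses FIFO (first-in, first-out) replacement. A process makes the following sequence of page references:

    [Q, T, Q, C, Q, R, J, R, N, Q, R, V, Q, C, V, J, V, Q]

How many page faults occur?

Q: miss, frames {Q}
T: miss, frames {Q,T}
Q: hit
C: miss, frames {Q,T,C}
Q: hit
R: miss, frames {Q,T,C,R}
J: miss, frames {Q,T,C,R,J}
R: hit
N: miss, evict Q, frames {T,C,R,J,N}
Q: miss, evict T, frames {C,R,J,N,Q}
R: hit
V: miss, evict C, frames {R,J,N,Q,V}
Q: hit
C: miss, evict R, frames {J,N,Q,V,C}
V: hit
J: hit
V: hit
Q: hit
Page faults: 9.

9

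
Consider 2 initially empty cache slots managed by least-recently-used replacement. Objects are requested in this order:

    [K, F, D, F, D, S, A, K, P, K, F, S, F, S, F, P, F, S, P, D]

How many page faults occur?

13

K → fault, frames [K]
F → fault, frames [K, F]
D → fault, evict K, frames [F, D]
F → hit
D → hit
S → fault, evict F, frames [D, S]
A → fault, evict D, frames [S, A]
K → fault, evict S, frames [A, K]
P → fault, evict A, frames [K, P]
K → hit
F → fault, evict P, frames [K, F]
S → fault, evict K, frames [F, S]
F → hit
S → hit
F → hit
P → fault, evict S, frames [F, P]
F → hit
S → fault, evict P, frames [F, S]
P → fault, evict F, frames [S, P]
D → fault, evict S, frames [P, D]
Page faults: 13.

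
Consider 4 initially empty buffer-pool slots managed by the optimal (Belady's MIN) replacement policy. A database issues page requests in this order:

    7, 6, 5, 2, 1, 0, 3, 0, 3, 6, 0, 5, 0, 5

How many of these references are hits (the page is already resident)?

7

7: fault, frames {7}
6: fault, frames {7,6}
5: fault, frames {7,6,5}
2: fault, frames {7,6,5,2}
1: fault, evict 2, frames {7,6,5,1}
0: fault, evict 1, frames {7,6,5,0}
3: fault, evict 7, frames {6,5,0,3}
0: hit
3: hit
6: hit
0: hit
5: hit
0: hit
5: hit
Hits: 7.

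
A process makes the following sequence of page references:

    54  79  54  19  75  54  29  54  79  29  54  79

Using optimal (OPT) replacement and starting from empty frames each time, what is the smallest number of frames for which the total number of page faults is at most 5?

3

f=1: 12 faults
f=2: 7 faults
f=3: 5 faults
f=4: 5 faults
f=5: 5 faults
Smallest f with faults ≤ 5 is 3.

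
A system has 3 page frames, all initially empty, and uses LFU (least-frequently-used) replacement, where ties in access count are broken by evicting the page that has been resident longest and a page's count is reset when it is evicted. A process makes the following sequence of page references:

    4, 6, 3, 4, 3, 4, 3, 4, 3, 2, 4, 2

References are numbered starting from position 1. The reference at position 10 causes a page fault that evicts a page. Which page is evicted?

pos 1: 4: miss, frames (4)
pos 2: 6: miss, frames (4 6)
pos 3: 3: miss, frames (4 6 3)
pos 4: 4: hit
pos 5: 3: hit
pos 6: 4: hit
pos 7: 3: hit
pos 8: 4: hit
pos 9: 3: hit
pos 10: 2: miss, evict 6, frames (4 3 2)
At position 10, page 6 is evicted.

6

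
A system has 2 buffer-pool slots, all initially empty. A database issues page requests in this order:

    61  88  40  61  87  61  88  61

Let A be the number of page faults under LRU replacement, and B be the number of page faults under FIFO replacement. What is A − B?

-1

Under LRU: F F F F F . F . → 6 faults.
Under FIFO: F F F F F . F F → 7 faults.
A − B = 6 − 7 = -1.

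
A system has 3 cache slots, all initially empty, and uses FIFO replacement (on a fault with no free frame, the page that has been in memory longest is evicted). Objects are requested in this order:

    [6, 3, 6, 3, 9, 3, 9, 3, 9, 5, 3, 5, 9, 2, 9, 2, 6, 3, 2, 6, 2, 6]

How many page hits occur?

15

6 → fault, frames [6]
3 → fault, frames [6, 3]
6 → hit
3 → hit
9 → fault, frames [6, 3, 9]
3 → hit
9 → hit
3 → hit
9 → hit
5 → fault, evict 6, frames [3, 9, 5]
3 → hit
5 → hit
9 → hit
2 → fault, evict 3, frames [9, 5, 2]
9 → hit
2 → hit
6 → fault, evict 9, frames [5, 2, 6]
3 → fault, evict 5, frames [2, 6, 3]
2 → hit
6 → hit
2 → hit
6 → hit
Hits: 15.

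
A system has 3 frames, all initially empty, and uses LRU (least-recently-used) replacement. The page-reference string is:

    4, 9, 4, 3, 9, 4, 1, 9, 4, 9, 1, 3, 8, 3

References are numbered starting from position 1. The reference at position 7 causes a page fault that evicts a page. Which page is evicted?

3

pos 1: 4 -> fault, frames (4)
pos 2: 9 -> fault, frames (4 9)
pos 3: 4 -> hit
pos 4: 3 -> fault, frames (9 4 3)
pos 5: 9 -> hit
pos 6: 4 -> hit
pos 7: 1 -> fault, evict 3, frames (9 4 1)
At position 7, page 3 is evicted.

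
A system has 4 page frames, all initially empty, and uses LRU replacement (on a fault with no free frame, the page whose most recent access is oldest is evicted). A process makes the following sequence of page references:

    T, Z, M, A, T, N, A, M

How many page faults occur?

5

T → fault, frames {T}
Z → fault, frames {T,Z}
M → fault, frames {T,Z,M}
A → fault, frames {T,Z,M,A}
T → hit
N → fault, evict Z, frames {M,A,T,N}
A → hit
M → hit
Page faults: 5.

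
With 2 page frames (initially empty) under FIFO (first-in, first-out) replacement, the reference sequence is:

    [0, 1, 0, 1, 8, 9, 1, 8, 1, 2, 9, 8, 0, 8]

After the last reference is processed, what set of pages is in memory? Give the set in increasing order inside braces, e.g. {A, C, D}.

0 → fault, frames (0)
1 → fault, frames (0 1)
0 → hit
1 → hit
8 → fault, evict 0, frames (1 8)
9 → fault, evict 1, frames (8 9)
1 → fault, evict 8, frames (9 1)
8 → fault, evict 9, frames (1 8)
1 → hit
2 → fault, evict 1, frames (8 2)
9 → fault, evict 8, frames (2 9)
8 → fault, evict 2, frames (9 8)
0 → fault, evict 9, frames (8 0)
8 → hit

{0, 8}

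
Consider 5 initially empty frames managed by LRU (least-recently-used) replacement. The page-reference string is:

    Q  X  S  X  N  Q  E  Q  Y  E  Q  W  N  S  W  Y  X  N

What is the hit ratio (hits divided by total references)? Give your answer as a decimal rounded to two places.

0.44

Q: fault, frames {Q}
X: fault, frames {Q,X}
S: fault, frames {Q,X,S}
X: hit
N: fault, frames {Q,S,X,N}
Q: hit
E: fault, frames {S,X,N,Q,E}
Q: hit
Y: fault, evict S, frames {X,N,E,Q,Y}
E: hit
Q: hit
W: fault, evict X, frames {N,Y,E,Q,W}
N: hit
S: fault, evict Y, frames {E,Q,W,N,S}
W: hit
Y: fault, evict E, frames {Q,N,S,W,Y}
X: fault, evict Q, frames {N,S,W,Y,X}
N: hit
Hits: 8 of 18 references → 8/18 = 0.4444.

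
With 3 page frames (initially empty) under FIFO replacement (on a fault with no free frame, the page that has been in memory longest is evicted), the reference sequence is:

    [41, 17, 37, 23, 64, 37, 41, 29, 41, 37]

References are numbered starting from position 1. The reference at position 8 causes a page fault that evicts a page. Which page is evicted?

pos 1: 41 → fault, frames (41)
pos 2: 17 → fault, frames (41 17)
pos 3: 37 → fault, frames (41 17 37)
pos 4: 23 → fault, evict 41, frames (17 37 23)
pos 5: 64 → fault, evict 17, frames (37 23 64)
pos 6: 37 → hit
pos 7: 41 → fault, evict 37, frames (23 64 41)
pos 8: 29 → fault, evict 23, frames (64 41 29)
At position 8, page 23 is evicted.

23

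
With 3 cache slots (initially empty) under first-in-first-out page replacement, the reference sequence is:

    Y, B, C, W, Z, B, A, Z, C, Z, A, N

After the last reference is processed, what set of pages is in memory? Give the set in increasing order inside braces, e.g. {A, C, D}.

{C, N, Z}

Y -> miss, frames {Y}
B -> miss, frames {Y,B}
C -> miss, frames {Y,B,C}
W -> miss, evict Y, frames {B,C,W}
Z -> miss, evict B, frames {C,W,Z}
B -> miss, evict C, frames {W,Z,B}
A -> miss, evict W, frames {Z,B,A}
Z -> hit
C -> miss, evict Z, frames {B,A,C}
Z -> miss, evict B, frames {A,C,Z}
A -> hit
N -> miss, evict A, frames {C,Z,N}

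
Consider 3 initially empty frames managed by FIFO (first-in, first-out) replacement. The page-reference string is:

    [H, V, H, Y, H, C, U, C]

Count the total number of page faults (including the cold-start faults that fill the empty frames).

H → miss, frames {H}
V → miss, frames {H,V}
H → hit
Y → miss, frames {H,V,Y}
H → hit
C → miss, evict H, frames {V,Y,C}
U → miss, evict V, frames {Y,C,U}
C → hit
Page faults: 5.

5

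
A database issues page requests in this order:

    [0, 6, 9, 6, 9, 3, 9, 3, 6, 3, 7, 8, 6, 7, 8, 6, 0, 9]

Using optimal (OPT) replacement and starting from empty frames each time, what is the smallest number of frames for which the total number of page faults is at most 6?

f=1: 18 faults
f=2: 11 faults
f=3: 8 faults
f=4: 7 faults
f=5: 6 faults
f=6: 6 faults
Smallest f with faults ≤ 6 is 5.

5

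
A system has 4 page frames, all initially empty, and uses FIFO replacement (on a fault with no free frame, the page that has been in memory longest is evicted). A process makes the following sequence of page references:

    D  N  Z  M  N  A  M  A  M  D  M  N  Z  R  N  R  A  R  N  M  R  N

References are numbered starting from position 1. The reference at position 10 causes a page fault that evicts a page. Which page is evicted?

N

pos 1: D -> miss, frames (D)
pos 2: N -> miss, frames (D N)
pos 3: Z -> miss, frames (D N Z)
pos 4: M -> miss, frames (D N Z M)
pos 5: N -> hit
pos 6: A -> miss, evict D, frames (N Z M A)
pos 7: M -> hit
pos 8: A -> hit
pos 9: M -> hit
pos 10: D -> miss, evict N, frames (Z M A D)
At position 10, page N is evicted.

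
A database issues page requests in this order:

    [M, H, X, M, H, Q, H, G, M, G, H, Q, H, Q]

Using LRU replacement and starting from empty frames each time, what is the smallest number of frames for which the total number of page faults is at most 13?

f=1: 14 faults
f=2: 10 faults
f=3: 7 faults
f=4: 5 faults
f=5: 5 faults
Smallest f with faults ≤ 13 is 2.

2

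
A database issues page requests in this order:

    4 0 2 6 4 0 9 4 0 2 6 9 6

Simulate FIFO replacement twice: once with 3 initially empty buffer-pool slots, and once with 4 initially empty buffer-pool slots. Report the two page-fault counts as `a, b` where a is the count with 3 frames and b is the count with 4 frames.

9, 10

3 frames: F F F F F F F . . F F . . → 9 faults.
4 frames: F F F F . . F F F F F F . → 10 faults.
10 > 9: adding a frame increased faults — Belady's anomaly.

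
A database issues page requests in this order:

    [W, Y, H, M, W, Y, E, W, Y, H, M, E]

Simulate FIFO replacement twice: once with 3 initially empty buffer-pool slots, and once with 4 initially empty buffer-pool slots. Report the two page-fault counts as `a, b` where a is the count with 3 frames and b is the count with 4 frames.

3 frames: F F F F F F F . . F F . → 9 faults.
4 frames: F F F F . . F F F F F F → 10 faults.
10 > 9: adding a frame increased faults — Belady's anomaly.

9, 10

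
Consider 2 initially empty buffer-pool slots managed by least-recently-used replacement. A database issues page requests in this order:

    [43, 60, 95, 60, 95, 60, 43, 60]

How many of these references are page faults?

4

43: fault, frames (43)
60: fault, frames (43 60)
95: fault, evict 43, frames (60 95)
60: hit
95: hit
60: hit
43: fault, evict 95, frames (60 43)
60: hit
Page faults: 4.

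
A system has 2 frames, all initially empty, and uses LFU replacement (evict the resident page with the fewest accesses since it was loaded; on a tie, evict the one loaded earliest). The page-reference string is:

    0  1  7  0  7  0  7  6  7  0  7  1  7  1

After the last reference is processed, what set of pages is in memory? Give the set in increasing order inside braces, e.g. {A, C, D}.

{1, 7}

0 → miss, frames {0}
1 → miss, frames {0,1}
7 → miss, evict 0, frames {1,7}
0 → miss, evict 1, frames {7,0}
7 → hit
0 → hit
7 → hit
6 → miss, evict 0, frames {7,6}
7 → hit
0 → miss, evict 6, frames {7,0}
7 → hit
1 → miss, evict 0, frames {7,1}
7 → hit
1 → hit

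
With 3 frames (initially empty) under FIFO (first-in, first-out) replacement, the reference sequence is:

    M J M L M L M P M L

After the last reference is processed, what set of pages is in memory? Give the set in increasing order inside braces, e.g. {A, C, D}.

M → miss, frames {M}
J → miss, frames {M,J}
M → hit
L → miss, frames {M,J,L}
M → hit
L → hit
M → hit
P → miss, evict M, frames {J,L,P}
M → miss, evict J, frames {L,P,M}
L → hit

{L, M, P}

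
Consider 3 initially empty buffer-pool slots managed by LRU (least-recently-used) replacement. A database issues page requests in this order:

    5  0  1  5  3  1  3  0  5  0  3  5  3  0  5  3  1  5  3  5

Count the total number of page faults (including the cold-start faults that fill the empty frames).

7

5 -> fault, frames {5}
0 -> fault, frames {5,0}
1 -> fault, frames {5,0,1}
5 -> hit
3 -> fault, evict 0, frames {1,5,3}
1 -> hit
3 -> hit
0 -> fault, evict 5, frames {1,3,0}
5 -> fault, evict 1, frames {3,0,5}
0 -> hit
3 -> hit
5 -> hit
3 -> hit
0 -> hit
5 -> hit
3 -> hit
1 -> fault, evict 0, frames {5,3,1}
5 -> hit
3 -> hit
5 -> hit
Page faults: 7.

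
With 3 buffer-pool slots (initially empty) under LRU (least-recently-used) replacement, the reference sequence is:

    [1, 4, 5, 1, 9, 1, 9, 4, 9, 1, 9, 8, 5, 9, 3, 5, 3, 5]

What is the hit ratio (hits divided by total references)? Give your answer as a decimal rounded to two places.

0.56

1: fault, frames (1)
4: fault, frames (1 4)
5: fault, frames (1 4 5)
1: hit
9: fault, evict 4, frames (5 1 9)
1: hit
9: hit
4: fault, evict 5, frames (1 9 4)
9: hit
1: hit
9: hit
8: fault, evict 4, frames (1 9 8)
5: fault, evict 1, frames (9 8 5)
9: hit
3: fault, evict 8, frames (5 9 3)
5: hit
3: hit
5: hit
Hits: 10 of 18 references → 10/18 = 0.5556.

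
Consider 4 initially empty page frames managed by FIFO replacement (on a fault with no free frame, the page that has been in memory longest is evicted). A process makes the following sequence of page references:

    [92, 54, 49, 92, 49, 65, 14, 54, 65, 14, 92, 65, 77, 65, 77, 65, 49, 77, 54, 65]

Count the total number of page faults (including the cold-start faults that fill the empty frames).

10

92 → fault, frames {92}
54 → fault, frames {92,54}
49 → fault, frames {92,54,49}
92 → hit
49 → hit
65 → fault, frames {92,54,49,65}
14 → fault, evict 92, frames {54,49,65,14}
54 → hit
65 → hit
14 → hit
92 → fault, evict 54, frames {49,65,14,92}
65 → hit
77 → fault, evict 49, frames {65,14,92,77}
65 → hit
77 → hit
65 → hit
49 → fault, evict 65, frames {14,92,77,49}
77 → hit
54 → fault, evict 14, frames {92,77,49,54}
65 → fault, evict 92, frames {77,49,54,65}
Page faults: 10.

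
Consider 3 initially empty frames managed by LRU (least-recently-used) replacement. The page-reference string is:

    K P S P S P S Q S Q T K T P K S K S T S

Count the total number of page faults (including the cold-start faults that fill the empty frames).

9

K: fault, frames (K)
P: fault, frames (K P)
S: fault, frames (K P S)
P: hit
S: hit
P: hit
S: hit
Q: fault, evict K, frames (P S Q)
S: hit
Q: hit
T: fault, evict P, frames (S Q T)
K: fault, evict S, frames (Q T K)
T: hit
P: fault, evict Q, frames (K T P)
K: hit
S: fault, evict T, frames (P K S)
K: hit
S: hit
T: fault, evict P, frames (K S T)
S: hit
Page faults: 9.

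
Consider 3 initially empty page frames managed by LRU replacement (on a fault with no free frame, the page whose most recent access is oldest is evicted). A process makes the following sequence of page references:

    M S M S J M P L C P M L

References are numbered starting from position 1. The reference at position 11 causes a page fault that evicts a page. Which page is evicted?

L

pos 1: M → fault, frames (M)
pos 2: S → fault, frames (M S)
pos 3: M → hit
pos 4: S → hit
pos 5: J → fault, frames (M S J)
pos 6: M → hit
pos 7: P → fault, evict S, frames (J M P)
pos 8: L → fault, evict J, frames (M P L)
pos 9: C → fault, evict M, frames (P L C)
pos 10: P → hit
pos 11: M → fault, evict L, frames (C P M)
At position 11, page L is evicted.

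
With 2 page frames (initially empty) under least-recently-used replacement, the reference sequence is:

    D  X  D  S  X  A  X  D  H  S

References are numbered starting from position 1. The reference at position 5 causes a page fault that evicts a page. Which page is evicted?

pos 1: D: miss, frames [D]
pos 2: X: miss, frames [D, X]
pos 3: D: hit
pos 4: S: miss, evict X, frames [D, S]
pos 5: X: miss, evict D, frames [S, X]
At position 5, page D is evicted.

D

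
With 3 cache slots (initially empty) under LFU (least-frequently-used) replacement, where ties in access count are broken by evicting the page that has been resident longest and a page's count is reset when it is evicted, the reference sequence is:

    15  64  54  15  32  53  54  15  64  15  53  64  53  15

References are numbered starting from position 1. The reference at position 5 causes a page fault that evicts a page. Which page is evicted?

pos 1: 15 → miss, frames (15)
pos 2: 64 → miss, frames (15 64)
pos 3: 54 → miss, frames (15 64 54)
pos 4: 15 → hit
pos 5: 32 → miss, evict 64, frames (15 54 32)
At position 5, page 64 is evicted.

64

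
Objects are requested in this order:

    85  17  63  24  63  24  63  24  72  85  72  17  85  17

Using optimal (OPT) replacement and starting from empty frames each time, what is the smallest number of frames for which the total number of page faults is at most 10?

f=1: 14 faults
f=2: 7 faults
f=3: 6 faults
f=4: 5 faults
f=5: 5 faults
Smallest f with faults ≤ 10 is 2.

2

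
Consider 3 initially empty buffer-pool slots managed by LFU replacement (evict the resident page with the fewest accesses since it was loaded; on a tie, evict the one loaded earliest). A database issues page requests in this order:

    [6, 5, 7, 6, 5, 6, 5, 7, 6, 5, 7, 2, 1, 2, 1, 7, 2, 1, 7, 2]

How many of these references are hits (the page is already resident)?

6 -> miss, frames (6)
5 -> miss, frames (6 5)
7 -> miss, frames (6 5 7)
6 -> hit
5 -> hit
6 -> hit
5 -> hit
7 -> hit
6 -> hit
5 -> hit
7 -> hit
2 -> miss, evict 7, frames (6 5 2)
1 -> miss, evict 2, frames (6 5 1)
2 -> miss, evict 1, frames (6 5 2)
1 -> miss, evict 2, frames (6 5 1)
7 -> miss, evict 1, frames (6 5 7)
2 -> miss, evict 7, frames (6 5 2)
1 -> miss, evict 2, frames (6 5 1)
7 -> miss, evict 1, frames (6 5 7)
2 -> miss, evict 7, frames (6 5 2)
Hits: 8.

8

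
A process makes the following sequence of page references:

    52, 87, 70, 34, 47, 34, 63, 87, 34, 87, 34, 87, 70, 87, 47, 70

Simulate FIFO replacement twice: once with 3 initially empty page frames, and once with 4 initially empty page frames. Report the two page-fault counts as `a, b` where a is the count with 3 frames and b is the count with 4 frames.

3 frames: F F F F F . F F F . . . F . F . → 10 faults.
4 frames: F F F F F . F F . . . . F . . . → 8 faults.
8 < 10: adding a frame reduced faults, as is typical.

10, 8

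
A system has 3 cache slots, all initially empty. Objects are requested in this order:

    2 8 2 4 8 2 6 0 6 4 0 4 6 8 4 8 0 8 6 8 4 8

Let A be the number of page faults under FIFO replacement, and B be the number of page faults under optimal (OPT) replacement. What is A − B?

Under FIFO: F F . F . . F F . . . . . F F . . . F . . . → 8 faults.
Under OPT: F F . F . . F F . . . . . F . . . . F . . . → 7 faults.
A − B = 8 − 7 = 1.

1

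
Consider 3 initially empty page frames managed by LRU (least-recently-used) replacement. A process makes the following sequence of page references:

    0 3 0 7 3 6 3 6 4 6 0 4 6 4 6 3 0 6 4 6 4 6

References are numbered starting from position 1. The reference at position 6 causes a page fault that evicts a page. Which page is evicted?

pos 1: 0: miss, frames {0}
pos 2: 3: miss, frames {0,3}
pos 3: 0: hit
pos 4: 7: miss, frames {3,0,7}
pos 5: 3: hit
pos 6: 6: miss, evict 0, frames {7,3,6}
At position 6, page 0 is evicted.

0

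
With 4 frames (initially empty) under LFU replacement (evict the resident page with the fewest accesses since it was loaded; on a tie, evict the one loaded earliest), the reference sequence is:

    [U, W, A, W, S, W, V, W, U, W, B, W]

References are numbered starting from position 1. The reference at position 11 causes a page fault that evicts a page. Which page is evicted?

S

pos 1: U → miss, frames {U}
pos 2: W → miss, frames {U,W}
pos 3: A → miss, frames {U,W,A}
pos 4: W → hit
pos 5: S → miss, frames {U,W,A,S}
pos 6: W → hit
pos 7: V → miss, evict U, frames {W,A,S,V}
pos 8: W → hit
pos 9: U → miss, evict A, frames {W,S,V,U}
pos 10: W → hit
pos 11: B → miss, evict S, frames {W,V,U,B}
At position 11, page S is evicted.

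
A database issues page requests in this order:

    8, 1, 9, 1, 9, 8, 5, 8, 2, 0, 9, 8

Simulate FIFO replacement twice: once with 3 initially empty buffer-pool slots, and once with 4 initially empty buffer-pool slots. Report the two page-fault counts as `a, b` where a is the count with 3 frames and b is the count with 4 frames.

3 frames: F F F . . . F F F F F F → 9 faults.
4 frames: F F F . . . F . F F . F → 7 faults.
7 < 9: adding a frame reduced faults, as is typical.

9, 7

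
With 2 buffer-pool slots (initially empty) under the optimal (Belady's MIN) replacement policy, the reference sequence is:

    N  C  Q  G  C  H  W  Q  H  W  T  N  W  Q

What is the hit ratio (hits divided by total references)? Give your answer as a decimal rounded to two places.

N → fault, frames {N}
C → fault, frames {N,C}
Q → fault, evict N, frames {C,Q}
G → fault, evict Q, frames {C,G}
C → hit
H → fault, evict G, frames {C,H}
W → fault, evict C, frames {H,W}
Q → fault, evict W, frames {H,Q}
H → hit
W → fault, evict H, frames {Q,W}
T → fault, evict Q, frames {W,T}
N → fault, evict T, frames {W,N}
W → hit
Q → fault, evict N, frames {W,Q}
Hits: 3 of 14 references → 3/14 = 0.2143.

0.21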